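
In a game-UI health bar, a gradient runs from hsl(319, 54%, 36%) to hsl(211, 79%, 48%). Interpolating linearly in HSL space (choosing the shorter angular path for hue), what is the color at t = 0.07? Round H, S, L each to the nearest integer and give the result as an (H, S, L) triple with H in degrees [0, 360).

(311, 56, 37)

Hue arc: Δh = 211 − 319 = -108° (|Δh| ≤ 180, already the shorter path).
H = 319 + 0.07 × (-108) = 311.44 → 311°
S = 54 + 0.07 × (79 − 54) = 55.75 → 56%
L = 36 + 0.07 × (48 − 36) = 36.84 → 37%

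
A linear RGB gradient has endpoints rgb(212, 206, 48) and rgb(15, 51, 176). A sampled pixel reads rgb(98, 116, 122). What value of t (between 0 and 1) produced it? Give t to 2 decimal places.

Invert the lerp on the R channel (largest span, 197): t = (98 − 212) / (15 − 212) = -114/-197 = 0.57868.
Check on G: (116 − 206)/(51 − 206) = 0.5806 ✓

0.58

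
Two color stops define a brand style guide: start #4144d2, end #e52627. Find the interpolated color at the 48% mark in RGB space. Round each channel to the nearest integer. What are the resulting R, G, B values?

#4144d2 → (65, 68, 210); #e52627 → (229, 38, 39).
48% corresponds to t = 0.48.
R = 65 + 0.48 × (229 − 65) = 65 + 0.48 × 164 = 143.72 → 144
G = 68 + 0.48 × (38 − 68) = 68 + 0.48 × -30 = 53.6 → 54
B = 210 + 0.48 × (39 − 210) = 210 + 0.48 × -171 = 127.92 → 128

(144, 54, 128)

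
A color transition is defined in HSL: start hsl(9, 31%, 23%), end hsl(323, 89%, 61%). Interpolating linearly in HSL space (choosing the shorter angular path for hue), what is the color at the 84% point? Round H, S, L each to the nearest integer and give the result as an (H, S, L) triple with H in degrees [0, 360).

Hue: 323 − 9 = 314°, but |314| > 180 so the shorter arc goes the other way: Δh = 314 − 360 = -46°.
H = 9 + 0.84 × (-46) = -29.64 → -30 → -30 mod 360 = 330°
S = 31 + 0.84 × (89 − 31) = 79.72 → 80%
L = 23 + 0.84 × (61 − 23) = 54.92 → 55%

(330, 80, 55)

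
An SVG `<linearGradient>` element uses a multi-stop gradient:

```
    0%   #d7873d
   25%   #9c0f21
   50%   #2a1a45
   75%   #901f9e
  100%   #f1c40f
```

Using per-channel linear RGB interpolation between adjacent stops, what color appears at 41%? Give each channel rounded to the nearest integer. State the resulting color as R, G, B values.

(83, 22, 56)

41% lies between the 25% and 50% stops, so the local fraction is t = (41 − 25)/(50 − 25) = 16/25 ≈ 0.64.
#9c0f21 → (156, 15, 33); #2a1a45 → (42, 26, 69).
R = 156 + 0.64 × (42 − 156) = 83.04 → 83
G = 15 + 0.64 × (26 − 15) = 22.04 → 22
B = 33 + 0.64 × (69 − 33) = 56.04 → 56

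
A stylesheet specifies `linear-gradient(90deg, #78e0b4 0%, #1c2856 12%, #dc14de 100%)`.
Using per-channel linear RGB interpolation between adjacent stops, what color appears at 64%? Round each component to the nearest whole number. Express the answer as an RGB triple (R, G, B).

(141, 28, 166)

64% lies between the 12% and 100% stops, so the local fraction is t = (64 − 12)/(100 − 12) = 52/88 ≈ 0.5909.
#1c2856 → (28, 40, 86); #dc14de → (220, 20, 222).
R = 28 + 0.5909 × (220 − 28) = 141.453 → 141
G = 40 + 0.5909 × (20 − 40) = 28.182 → 28
B = 86 + 0.5909 × (222 − 86) = 166.362 → 166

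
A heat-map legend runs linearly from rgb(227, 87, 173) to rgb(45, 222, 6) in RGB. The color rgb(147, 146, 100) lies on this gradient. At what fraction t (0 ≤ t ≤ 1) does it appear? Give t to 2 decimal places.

Invert the lerp on the R channel (largest span, 182): t = (147 − 227) / (45 − 227) = -80/-182 = 0.43956.
Check on G: (146 − 87)/(222 − 87) = 0.437 ✓

0.44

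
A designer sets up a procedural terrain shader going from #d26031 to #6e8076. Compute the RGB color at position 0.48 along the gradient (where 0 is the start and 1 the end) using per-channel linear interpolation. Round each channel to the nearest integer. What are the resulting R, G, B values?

#d26031 → (210, 96, 49); #6e8076 → (110, 128, 118).
R = 210 + 0.48 × (110 − 210) = 210 + 0.48 × -100 = 162 → 162
G = 96 + 0.48 × (128 − 96) = 96 + 0.48 × 32 = 111.36 → 111
B = 49 + 0.48 × (118 − 49) = 49 + 0.48 × 69 = 82.12 → 82

(162, 111, 82)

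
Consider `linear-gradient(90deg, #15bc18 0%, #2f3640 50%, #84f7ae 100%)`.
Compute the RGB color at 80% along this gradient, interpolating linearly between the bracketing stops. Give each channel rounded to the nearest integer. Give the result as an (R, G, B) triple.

80% lies between the 50% and 100% stops, so the local fraction is t = (80 − 50)/(100 − 50) = 30/50 ≈ 0.6.
#2f3640 → (47, 54, 64); #84f7ae → (132, 247, 174).
R = 47 + 0.6 × (132 − 47) = 98 → 98
G = 54 + 0.6 × (247 − 54) = 169.8 → 170
B = 64 + 0.6 × (174 − 64) = 130 → 130

(98, 170, 130)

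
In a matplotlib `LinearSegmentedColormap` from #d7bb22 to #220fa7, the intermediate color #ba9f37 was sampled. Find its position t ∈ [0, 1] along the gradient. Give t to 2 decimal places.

Invert the lerp on the R channel (largest span, 181): t = (186 − 215) / (34 − 215) = -29/-181 = 0.16022.
Check on G: (159 − 187)/(15 − 187) = 0.1628 ✓

0.16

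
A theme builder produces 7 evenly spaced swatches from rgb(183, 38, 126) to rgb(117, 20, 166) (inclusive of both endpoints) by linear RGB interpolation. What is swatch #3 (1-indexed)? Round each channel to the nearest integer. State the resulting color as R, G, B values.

With 7 swatches and endpoints inclusive, swatch 3 sits at t = (3 − 1)/(7 − 1) = 2/6 ≈ 0.3333.
R = 183 + 0.3333 × (117 − 183) = 161.002 → 161
G = 38 + 0.3333 × (20 − 38) = 32.001 → 32
B = 126 + 0.3333 × (166 − 126) = 139.332 → 139

(161, 32, 139)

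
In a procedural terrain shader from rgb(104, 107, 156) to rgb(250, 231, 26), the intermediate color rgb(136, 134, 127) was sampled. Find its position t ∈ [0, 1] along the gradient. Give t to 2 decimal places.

Invert the lerp on the R channel (largest span, 146): t = (136 − 104) / (250 − 104) = 32/146 = 0.21918.
Check on G: (134 − 107)/(231 − 107) = 0.2177 ✓

0.22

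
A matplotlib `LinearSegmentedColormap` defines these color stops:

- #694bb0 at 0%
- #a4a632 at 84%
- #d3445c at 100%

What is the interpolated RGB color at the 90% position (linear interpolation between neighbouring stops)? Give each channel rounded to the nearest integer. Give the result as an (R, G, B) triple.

(182, 129, 66)

90% lies between the 84% and 100% stops, so the local fraction is t = (90 − 84)/(100 − 84) = 6/16 ≈ 0.375.
#a4a632 → (164, 166, 50); #d3445c → (211, 68, 92).
R = 164 + 0.375 × (211 − 164) = 181.625 → 182
G = 166 + 0.375 × (68 − 166) = 129.25 → 129
B = 50 + 0.375 × (92 − 50) = 65.75 → 66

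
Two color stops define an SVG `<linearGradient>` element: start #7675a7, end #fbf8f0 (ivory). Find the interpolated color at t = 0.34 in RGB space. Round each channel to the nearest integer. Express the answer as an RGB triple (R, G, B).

#7675a7 → (118, 117, 167); #fbf8f0 → (251, 248, 240).
R = 118 + 0.34 × (251 − 118) = 118 + 0.34 × 133 = 163.22 → 163
G = 117 + 0.34 × (248 − 117) = 117 + 0.34 × 131 = 161.54 → 162
B = 167 + 0.34 × (240 − 167) = 167 + 0.34 × 73 = 191.82 → 192

(163, 162, 192)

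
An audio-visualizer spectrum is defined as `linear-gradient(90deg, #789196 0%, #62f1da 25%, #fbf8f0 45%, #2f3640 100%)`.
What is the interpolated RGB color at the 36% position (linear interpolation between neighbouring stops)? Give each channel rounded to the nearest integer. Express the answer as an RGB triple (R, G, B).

36% lies between the 25% and 45% stops, so the local fraction is t = (36 − 25)/(45 − 25) = 11/20 ≈ 0.55.
#62f1da → (98, 241, 218); #fbf8f0 → (251, 248, 240).
R = 98 + 0.55 × (251 − 98) = 182.15 → 182
G = 241 + 0.55 × (248 − 241) = 244.85 → 245
B = 218 + 0.55 × (240 − 218) = 230.1 → 230

(182, 245, 230)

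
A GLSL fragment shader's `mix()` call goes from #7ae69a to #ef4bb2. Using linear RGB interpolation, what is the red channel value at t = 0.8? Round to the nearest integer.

R₁ = 122 (from #7ae69a), R₂ = 239 (from #ef4bb2).
R = 122 + 0.8 × (239 − 122) = 215.6 → 216

216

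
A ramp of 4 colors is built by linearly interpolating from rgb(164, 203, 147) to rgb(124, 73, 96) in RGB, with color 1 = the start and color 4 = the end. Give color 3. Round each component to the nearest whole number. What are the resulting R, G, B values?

(137, 116, 113)

With 4 swatches and endpoints inclusive, swatch 3 sits at t = (3 − 1)/(4 − 1) = 2/3 ≈ 0.6667.
R = 164 + 0.6667 × (124 − 164) = 137.332 → 137
G = 203 + 0.6667 × (73 − 203) = 116.329 → 116
B = 147 + 0.6667 × (96 − 147) = 112.998 → 113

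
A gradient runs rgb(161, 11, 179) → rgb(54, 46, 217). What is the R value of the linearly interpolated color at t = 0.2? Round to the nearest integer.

R = 161 + 0.2 × (54 − 161) = 139.6 → 140

140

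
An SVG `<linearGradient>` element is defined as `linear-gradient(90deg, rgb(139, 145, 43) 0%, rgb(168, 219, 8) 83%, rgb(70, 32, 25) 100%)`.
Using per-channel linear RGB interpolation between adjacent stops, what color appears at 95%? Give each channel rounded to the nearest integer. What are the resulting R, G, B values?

95% lies between the 83% and 100% stops, so the local fraction is t = (95 − 83)/(100 − 83) = 12/17 ≈ 0.7059.
R = 168 + 0.7059 × (70 − 168) = 98.822 → 99
G = 219 + 0.7059 × (32 − 219) = 86.997 → 87
B = 8 + 0.7059 × (25 − 8) = 20 → 20

(99, 87, 20)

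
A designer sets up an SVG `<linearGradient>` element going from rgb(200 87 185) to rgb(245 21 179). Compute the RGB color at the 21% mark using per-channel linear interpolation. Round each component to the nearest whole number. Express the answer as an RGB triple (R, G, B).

21% corresponds to t = 0.21.
R = 200 + 0.21 × (245 − 200) = 200 + 0.21 × 45 = 209.45 → 209
G = 87 + 0.21 × (21 − 87) = 87 + 0.21 × -66 = 73.14 → 73
B = 185 + 0.21 × (179 − 185) = 185 + 0.21 × -6 = 183.74 → 184
So the blended color is (209, 73, 184), about #d149b8.

(209, 73, 184)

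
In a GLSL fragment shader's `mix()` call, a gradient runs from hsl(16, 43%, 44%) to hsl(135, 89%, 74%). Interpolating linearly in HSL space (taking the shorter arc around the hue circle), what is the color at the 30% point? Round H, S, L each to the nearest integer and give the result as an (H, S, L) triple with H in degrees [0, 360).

Hue arc: Δh = 135 − 16 = 119° (|Δh| ≤ 180, already the shorter path).
H = 16 + 0.3 × (119) = 51.7 → 52°
S = 43 + 0.3 × (89 − 43) = 56.8 → 57%
L = 44 + 0.3 × (74 − 44) = 53 → 53%

(52, 57, 53)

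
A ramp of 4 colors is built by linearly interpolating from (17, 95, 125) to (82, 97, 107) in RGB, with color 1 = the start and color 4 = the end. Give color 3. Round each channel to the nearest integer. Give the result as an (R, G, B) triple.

With 4 swatches and endpoints inclusive, swatch 3 sits at t = (3 − 1)/(4 − 1) = 2/3 ≈ 0.6667.
R = 17 + 0.6667 × (82 − 17) = 60.335 → 60
G = 95 + 0.6667 × (97 − 95) = 96.333 → 96
B = 125 + 0.6667 × (107 − 125) = 112.999 → 113

(60, 96, 113)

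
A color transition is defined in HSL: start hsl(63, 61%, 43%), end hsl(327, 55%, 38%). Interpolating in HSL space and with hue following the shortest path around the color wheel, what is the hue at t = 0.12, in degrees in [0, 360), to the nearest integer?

51

Hue: 327 − 63 = 264°, but |264| > 180 so the shorter arc goes the other way: Δh = 264 − 360 = -96°.
H = 63 + 0.12 × (-96) = 51.48 → 51°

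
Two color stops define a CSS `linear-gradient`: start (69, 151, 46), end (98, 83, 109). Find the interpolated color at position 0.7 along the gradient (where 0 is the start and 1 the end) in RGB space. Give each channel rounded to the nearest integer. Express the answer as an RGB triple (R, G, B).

R = 69 + 0.7 × (98 − 69) = 69 + 0.7 × 29 = 89.3 → 89
G = 151 + 0.7 × (83 − 151) = 151 + 0.7 × -68 = 103.4 → 103
B = 46 + 0.7 × (109 − 46) = 46 + 0.7 × 63 = 90.1 → 90
So the blended color is (89, 103, 90), about #59675a.

(89, 103, 90)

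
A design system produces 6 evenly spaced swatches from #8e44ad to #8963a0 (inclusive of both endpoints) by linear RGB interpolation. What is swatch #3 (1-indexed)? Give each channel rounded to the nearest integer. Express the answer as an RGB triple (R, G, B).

With 6 swatches and endpoints inclusive, swatch 3 sits at t = (3 − 1)/(6 − 1) = 2/5 ≈ 0.4.
#8e44ad → (142, 68, 173); #8963a0 → (137, 99, 160).
R = 142 + 0.4 × (137 − 142) = 140 → 140
G = 68 + 0.4 × (99 − 68) = 80.4 → 80
B = 173 + 0.4 × (160 − 173) = 167.8 → 168

(140, 80, 168)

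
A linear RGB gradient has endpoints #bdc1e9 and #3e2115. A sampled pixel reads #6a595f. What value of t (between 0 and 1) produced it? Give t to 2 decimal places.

Invert the lerp on the B channel (largest span, 212): t = (95 − 233) / (21 − 233) = -138/-212 = 0.65094.
Check on R: (106 − 189)/(62 − 189) = 0.6535 ✓

0.65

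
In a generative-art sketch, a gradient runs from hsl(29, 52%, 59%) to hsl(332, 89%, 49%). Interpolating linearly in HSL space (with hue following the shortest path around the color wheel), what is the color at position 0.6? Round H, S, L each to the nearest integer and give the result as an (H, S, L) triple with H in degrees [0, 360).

Hue: 332 − 29 = 303°, but |303| > 180 so the shorter arc goes the other way: Δh = 303 − 360 = -57°.
H = 29 + 0.6 × (-57) = -5.2 → -5 → -5 mod 360 = 355°
S = 52 + 0.6 × (89 − 52) = 74.2 → 74%
L = 59 + 0.6 × (49 − 59) = 53 → 53%

(355, 74, 53)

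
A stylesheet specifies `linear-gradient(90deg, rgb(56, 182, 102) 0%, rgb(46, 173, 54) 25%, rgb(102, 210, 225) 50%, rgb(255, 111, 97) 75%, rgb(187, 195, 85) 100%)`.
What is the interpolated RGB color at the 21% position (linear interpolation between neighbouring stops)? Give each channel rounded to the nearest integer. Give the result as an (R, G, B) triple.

21% lies between the 0% and 25% stops, so the local fraction is t = (21 − 0)/(25 − 0) = 21/25 ≈ 0.84.
R = 56 + 0.84 × (46 − 56) = 47.6 → 48
G = 182 + 0.84 × (173 − 182) = 174.44 → 174
B = 102 + 0.84 × (54 − 102) = 61.68 → 62

(48, 174, 62)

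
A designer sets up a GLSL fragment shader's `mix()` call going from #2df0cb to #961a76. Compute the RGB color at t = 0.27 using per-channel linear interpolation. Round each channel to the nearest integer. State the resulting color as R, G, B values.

#2df0cb → (45, 240, 203); #961a76 → (150, 26, 118).
R = 45 + 0.27 × (150 − 45) = 45 + 0.27 × 105 = 73.35 → 73
G = 240 + 0.27 × (26 − 240) = 240 + 0.27 × -214 = 182.22 → 182
B = 203 + 0.27 × (118 − 203) = 203 + 0.27 × -85 = 180.05 → 180
So the blended color is (73, 182, 180), about #49b6b4.

(73, 182, 180)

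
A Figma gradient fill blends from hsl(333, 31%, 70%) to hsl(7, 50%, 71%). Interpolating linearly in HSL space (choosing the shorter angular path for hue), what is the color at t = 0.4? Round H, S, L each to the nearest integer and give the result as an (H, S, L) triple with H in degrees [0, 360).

(347, 39, 70)

Hue: 7 − 333 = -326°, but |-326| > 180 so the shorter arc goes the other way: Δh = -326 + 360 = 34°.
H = 333 + 0.4 × (34) = 346.6 → 347°
S = 31 + 0.4 × (50 − 31) = 38.6 → 39%
L = 70 + 0.4 × (71 − 70) = 70.4 → 70%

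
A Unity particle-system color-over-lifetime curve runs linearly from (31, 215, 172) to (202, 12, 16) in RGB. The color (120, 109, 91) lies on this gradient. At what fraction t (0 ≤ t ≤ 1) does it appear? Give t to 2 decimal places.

0.52

Invert the lerp on the G channel (largest span, 203): t = (109 − 215) / (12 − 215) = -106/-203 = 0.52217.
Check on R: (120 − 31)/(202 − 31) = 0.5205 ✓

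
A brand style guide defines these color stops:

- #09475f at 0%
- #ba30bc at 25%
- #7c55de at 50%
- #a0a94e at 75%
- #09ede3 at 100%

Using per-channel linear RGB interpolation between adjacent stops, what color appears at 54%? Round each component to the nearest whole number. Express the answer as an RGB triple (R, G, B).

54% lies between the 50% and 75% stops, so the local fraction is t = (54 − 50)/(75 − 50) = 4/25 ≈ 0.16.
#7c55de → (124, 85, 222); #a0a94e → (160, 169, 78).
R = 124 + 0.16 × (160 − 124) = 129.76 → 130
G = 85 + 0.16 × (169 − 85) = 98.44 → 98
B = 222 + 0.16 × (78 − 222) = 198.96 → 199

(130, 98, 199)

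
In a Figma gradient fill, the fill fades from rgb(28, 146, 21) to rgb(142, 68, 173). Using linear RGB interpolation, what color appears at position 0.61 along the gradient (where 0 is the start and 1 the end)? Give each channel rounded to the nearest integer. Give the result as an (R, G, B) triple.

R = 28 + 0.61 × (142 − 28) = 28 + 0.61 × 114 = 97.54 → 98
G = 146 + 0.61 × (68 − 146) = 146 + 0.61 × -78 = 98.42 → 98
B = 21 + 0.61 × (173 − 21) = 21 + 0.61 × 152 = 113.72 → 114

(98, 98, 114)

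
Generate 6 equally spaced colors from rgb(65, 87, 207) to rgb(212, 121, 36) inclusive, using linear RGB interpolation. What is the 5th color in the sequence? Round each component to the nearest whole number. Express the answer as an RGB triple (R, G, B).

With 6 swatches and endpoints inclusive, swatch 5 sits at t = (5 − 1)/(6 − 1) = 4/5 ≈ 0.8.
R = 65 + 0.8 × (212 − 65) = 182.6 → 183
G = 87 + 0.8 × (121 − 87) = 114.2 → 114
B = 207 + 0.8 × (36 − 207) = 70.2 → 70

(183, 114, 70)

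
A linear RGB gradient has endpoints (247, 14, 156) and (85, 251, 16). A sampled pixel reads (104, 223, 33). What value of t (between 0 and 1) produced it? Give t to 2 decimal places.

Invert the lerp on the G channel (largest span, 237): t = (223 − 14) / (251 − 14) = 209/237 = 0.88186.
Check on R: (104 − 247)/(85 − 247) = 0.8827 ✓

0.88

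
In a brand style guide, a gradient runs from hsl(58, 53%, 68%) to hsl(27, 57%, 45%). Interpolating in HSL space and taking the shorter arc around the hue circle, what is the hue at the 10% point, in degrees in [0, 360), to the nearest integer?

Hue arc: Δh = 27 − 58 = -31° (|Δh| ≤ 180, already the shorter path).
H = 58 + 0.1 × (-31) = 54.9 → 55°

55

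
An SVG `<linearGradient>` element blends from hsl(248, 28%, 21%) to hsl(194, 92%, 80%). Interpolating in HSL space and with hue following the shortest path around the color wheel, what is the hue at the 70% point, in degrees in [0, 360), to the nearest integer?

210

Hue arc: Δh = 194 − 248 = -54° (|Δh| ≤ 180, already the shorter path).
H = 248 + 0.7 × (-54) = 210.2 → 210°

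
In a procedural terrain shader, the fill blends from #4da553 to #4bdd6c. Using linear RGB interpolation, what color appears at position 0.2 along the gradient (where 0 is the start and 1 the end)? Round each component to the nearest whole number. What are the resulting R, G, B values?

(77, 176, 88)

#4da553 → (77, 165, 83); #4bdd6c → (75, 221, 108).
R = 77 + 0.2 × (75 − 77) = 77 + 0.2 × -2 = 76.6 → 77
G = 165 + 0.2 × (221 − 165) = 165 + 0.2 × 56 = 176.2 → 176
B = 83 + 0.2 × (108 − 83) = 83 + 0.2 × 25 = 88 → 88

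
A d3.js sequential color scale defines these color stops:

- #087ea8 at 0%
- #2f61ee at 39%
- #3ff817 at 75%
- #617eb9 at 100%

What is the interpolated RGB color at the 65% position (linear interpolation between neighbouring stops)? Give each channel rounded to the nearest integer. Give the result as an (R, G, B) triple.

(59, 206, 83)

65% lies between the 39% and 75% stops, so the local fraction is t = (65 − 39)/(75 − 39) = 26/36 ≈ 0.7222.
#2f61ee → (47, 97, 238); #3ff817 → (63, 248, 23).
R = 47 + 0.7222 × (63 − 47) = 58.555 → 59
G = 97 + 0.7222 × (248 − 97) = 206.052 → 206
B = 238 + 0.7222 × (23 − 238) = 82.727 → 83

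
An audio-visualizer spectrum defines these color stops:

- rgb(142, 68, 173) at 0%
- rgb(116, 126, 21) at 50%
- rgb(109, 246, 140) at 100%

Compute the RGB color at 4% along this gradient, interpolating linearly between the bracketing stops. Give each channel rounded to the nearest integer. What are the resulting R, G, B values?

4% lies between the 0% and 50% stops, so the local fraction is t = (4 − 0)/(50 − 0) = 4/50 ≈ 0.08.
R = 142 + 0.08 × (116 − 142) = 139.92 → 140
G = 68 + 0.08 × (126 − 68) = 72.64 → 73
B = 173 + 0.08 × (21 − 173) = 160.84 → 161

(140, 73, 161)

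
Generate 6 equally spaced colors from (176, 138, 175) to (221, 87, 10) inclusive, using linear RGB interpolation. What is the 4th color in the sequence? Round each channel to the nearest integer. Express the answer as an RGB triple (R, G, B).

(203, 107, 76)

With 6 swatches and endpoints inclusive, swatch 4 sits at t = (4 − 1)/(6 − 1) = 3/5 ≈ 0.6.
R = 176 + 0.6 × (221 − 176) = 203 → 203
G = 138 + 0.6 × (87 − 138) = 107.4 → 107
B = 175 + 0.6 × (10 − 175) = 76 → 76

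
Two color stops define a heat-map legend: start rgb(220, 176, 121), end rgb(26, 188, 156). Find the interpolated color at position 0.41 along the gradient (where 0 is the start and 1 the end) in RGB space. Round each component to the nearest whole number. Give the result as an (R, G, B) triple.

R = 220 + 0.41 × (26 − 220) = 220 + 0.41 × -194 = 140.46 → 140
G = 176 + 0.41 × (188 − 176) = 176 + 0.41 × 12 = 180.92 → 181
B = 121 + 0.41 × (156 − 121) = 121 + 0.41 × 35 = 135.35 → 135

(140, 181, 135)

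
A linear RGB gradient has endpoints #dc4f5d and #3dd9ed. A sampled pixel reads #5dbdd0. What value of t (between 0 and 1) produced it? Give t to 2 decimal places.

0.80

Invert the lerp on the R channel (largest span, 159): t = (93 − 220) / (61 − 220) = -127/-159 = 0.79874.
Check on G: (189 − 79)/(217 − 79) = 0.7971 ✓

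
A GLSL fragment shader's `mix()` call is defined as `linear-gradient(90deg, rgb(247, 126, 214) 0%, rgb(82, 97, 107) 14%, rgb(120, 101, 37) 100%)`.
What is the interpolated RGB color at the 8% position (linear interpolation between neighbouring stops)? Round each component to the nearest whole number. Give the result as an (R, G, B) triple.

(153, 109, 153)

8% lies between the 0% and 14% stops, so the local fraction is t = (8 − 0)/(14 − 0) = 8/14 ≈ 0.5714.
R = 247 + 0.5714 × (82 − 247) = 152.719 → 153
G = 126 + 0.5714 × (97 − 126) = 109.429 → 109
B = 214 + 0.5714 × (107 − 214) = 152.86 → 153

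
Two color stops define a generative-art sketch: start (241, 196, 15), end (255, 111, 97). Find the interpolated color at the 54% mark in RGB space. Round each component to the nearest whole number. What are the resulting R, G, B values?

54% corresponds to t = 0.54.
R = 241 + 0.54 × (255 − 241) = 241 + 0.54 × 14 = 248.56 → 249
G = 196 + 0.54 × (111 − 196) = 196 + 0.54 × -85 = 150.1 → 150
B = 15 + 0.54 × (97 − 15) = 15 + 0.54 × 82 = 59.28 → 59

(249, 150, 59)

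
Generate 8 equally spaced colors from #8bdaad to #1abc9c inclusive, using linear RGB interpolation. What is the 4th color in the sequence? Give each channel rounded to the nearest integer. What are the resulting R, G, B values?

(91, 205, 166)

With 8 swatches and endpoints inclusive, swatch 4 sits at t = (4 − 1)/(8 − 1) = 3/7 ≈ 0.4286.
#8bdaad → (139, 218, 173); #1abc9c → (26, 188, 156).
R = 139 + 0.4286 × (26 − 139) = 90.568 → 91
G = 218 + 0.4286 × (188 − 218) = 205.142 → 205
B = 173 + 0.4286 × (156 − 173) = 165.714 → 166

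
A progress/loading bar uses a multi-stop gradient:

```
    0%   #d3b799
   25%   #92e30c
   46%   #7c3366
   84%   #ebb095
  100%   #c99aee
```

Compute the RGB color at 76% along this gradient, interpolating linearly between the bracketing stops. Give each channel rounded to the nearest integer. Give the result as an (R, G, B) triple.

76% lies between the 46% and 84% stops, so the local fraction is t = (76 − 46)/(84 − 46) = 30/38 ≈ 0.7895.
#7c3366 → (124, 51, 102); #ebb095 → (235, 176, 149).
R = 124 + 0.7895 × (235 − 124) = 211.635 → 212
G = 51 + 0.7895 × (176 − 51) = 149.688 → 150
B = 102 + 0.7895 × (149 − 102) = 139.106 → 139

(212, 150, 139)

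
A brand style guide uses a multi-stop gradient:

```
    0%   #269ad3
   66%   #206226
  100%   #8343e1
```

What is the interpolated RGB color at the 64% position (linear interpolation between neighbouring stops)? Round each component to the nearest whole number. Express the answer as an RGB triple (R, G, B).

64% lies between the 0% and 66% stops, so the local fraction is t = (64 − 0)/(66 − 0) = 64/66 ≈ 0.9697.
#269ad3 → (38, 154, 211); #206226 → (32, 98, 38).
R = 38 + 0.9697 × (32 − 38) = 32.182 → 32
G = 154 + 0.9697 × (98 − 154) = 99.697 → 100
B = 211 + 0.9697 × (38 − 211) = 43.242 → 43

(32, 100, 43)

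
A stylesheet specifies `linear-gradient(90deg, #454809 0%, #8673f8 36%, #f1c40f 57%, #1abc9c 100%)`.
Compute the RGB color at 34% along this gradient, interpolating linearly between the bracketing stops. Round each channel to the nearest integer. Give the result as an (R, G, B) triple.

(130, 113, 235)

34% lies between the 0% and 36% stops, so the local fraction is t = (34 − 0)/(36 − 0) = 34/36 ≈ 0.9444.
#454809 → (69, 72, 9); #8673f8 → (134, 115, 248).
R = 69 + 0.9444 × (134 − 69) = 130.386 → 130
G = 72 + 0.9444 × (115 − 72) = 112.609 → 113
B = 9 + 0.9444 × (248 − 9) = 234.712 → 235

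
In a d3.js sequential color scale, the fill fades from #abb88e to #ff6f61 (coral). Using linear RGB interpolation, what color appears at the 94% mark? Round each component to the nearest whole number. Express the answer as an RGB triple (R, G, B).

(250, 115, 100)

#abb88e → (171, 184, 142); #ff6f61 → (255, 111, 97).
94% corresponds to t = 0.94.
R = 171 + 0.94 × (255 − 171) = 171 + 0.94 × 84 = 249.96 → 250
G = 184 + 0.94 × (111 − 184) = 184 + 0.94 × -73 = 115.38 → 115
B = 142 + 0.94 × (97 − 142) = 142 + 0.94 × -45 = 99.7 → 100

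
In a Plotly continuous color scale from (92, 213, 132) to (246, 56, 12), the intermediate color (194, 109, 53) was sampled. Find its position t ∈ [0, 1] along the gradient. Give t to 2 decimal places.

0.66

Invert the lerp on the G channel (largest span, 157): t = (109 − 213) / (56 − 213) = -104/-157 = 0.66242.
Check on R: (194 − 92)/(246 − 92) = 0.6623 ✓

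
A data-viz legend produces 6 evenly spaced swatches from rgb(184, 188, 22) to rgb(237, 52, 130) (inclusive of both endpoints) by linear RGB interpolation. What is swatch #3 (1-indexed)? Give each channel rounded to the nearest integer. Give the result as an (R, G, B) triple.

(205, 134, 65)

With 6 swatches and endpoints inclusive, swatch 3 sits at t = (3 − 1)/(6 − 1) = 2/5 ≈ 0.4.
R = 184 + 0.4 × (237 − 184) = 205.2 → 205
G = 188 + 0.4 × (52 − 188) = 133.6 → 134
B = 22 + 0.4 × (130 − 22) = 65.2 → 65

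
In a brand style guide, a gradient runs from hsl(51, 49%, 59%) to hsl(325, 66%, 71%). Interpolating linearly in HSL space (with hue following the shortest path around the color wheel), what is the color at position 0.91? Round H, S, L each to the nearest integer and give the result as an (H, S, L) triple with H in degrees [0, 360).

(333, 64, 70)

Hue: 325 − 51 = 274°, but |274| > 180 so the shorter arc goes the other way: Δh = 274 − 360 = -86°.
H = 51 + 0.91 × (-86) = -27.26 → -27 → -27 mod 360 = 333°
S = 49 + 0.91 × (66 − 49) = 64.47 → 64%
L = 59 + 0.91 × (71 − 59) = 69.92 → 70%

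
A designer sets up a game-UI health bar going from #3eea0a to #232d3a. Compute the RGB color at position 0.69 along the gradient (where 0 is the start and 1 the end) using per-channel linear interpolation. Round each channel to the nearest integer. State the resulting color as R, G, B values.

#3eea0a → (62, 234, 10); #232d3a → (35, 45, 58).
R = 62 + 0.69 × (35 − 62) = 62 + 0.69 × -27 = 43.37 → 43
G = 234 + 0.69 × (45 − 234) = 234 + 0.69 × -189 = 103.59 → 104
B = 10 + 0.69 × (58 − 10) = 10 + 0.69 × 48 = 43.12 → 43
So the blended color is (43, 104, 43), about #2b682b.

(43, 104, 43)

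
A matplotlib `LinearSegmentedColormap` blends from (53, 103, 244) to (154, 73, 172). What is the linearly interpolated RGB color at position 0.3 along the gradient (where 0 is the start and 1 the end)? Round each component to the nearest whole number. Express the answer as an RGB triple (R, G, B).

(83, 94, 222)

R = 53 + 0.3 × (154 − 53) = 53 + 0.3 × 101 = 83.3 → 83
G = 103 + 0.3 × (73 − 103) = 103 + 0.3 × -30 = 94 → 94
B = 244 + 0.3 × (172 − 244) = 244 + 0.3 × -72 = 222.4 → 222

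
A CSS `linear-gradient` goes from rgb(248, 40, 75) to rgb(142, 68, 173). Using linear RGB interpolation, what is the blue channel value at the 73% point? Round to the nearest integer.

147

B = 75 + 0.73 × (173 − 75) = 146.54 → 147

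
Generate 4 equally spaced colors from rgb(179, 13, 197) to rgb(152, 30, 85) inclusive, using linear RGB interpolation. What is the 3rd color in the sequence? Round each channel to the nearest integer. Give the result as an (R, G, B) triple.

With 4 swatches and endpoints inclusive, swatch 3 sits at t = (3 − 1)/(4 − 1) = 2/3 ≈ 0.6667.
R = 179 + 0.6667 × (152 − 179) = 160.999 → 161
G = 13 + 0.6667 × (30 − 13) = 24.334 → 24
B = 197 + 0.6667 × (85 − 197) = 122.33 → 122

(161, 24, 122)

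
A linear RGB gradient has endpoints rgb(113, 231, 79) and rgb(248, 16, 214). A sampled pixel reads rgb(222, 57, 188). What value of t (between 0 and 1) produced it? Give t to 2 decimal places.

0.81

Invert the lerp on the G channel (largest span, 215): t = (57 − 231) / (16 − 231) = -174/-215 = 0.8093.
Check on R: (222 − 113)/(248 − 113) = 0.8074 ✓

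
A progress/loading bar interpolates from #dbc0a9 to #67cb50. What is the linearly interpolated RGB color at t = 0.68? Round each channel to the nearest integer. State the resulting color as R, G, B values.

#dbc0a9 → (219, 192, 169); #67cb50 → (103, 203, 80).
R = 219 + 0.68 × (103 − 219) = 219 + 0.68 × -116 = 140.12 → 140
G = 192 + 0.68 × (203 − 192) = 192 + 0.68 × 11 = 199.48 → 199
B = 169 + 0.68 × (80 − 169) = 169 + 0.68 × -89 = 108.48 → 108
So the blended color is (140, 199, 108), about #8cc76c.

(140, 199, 108)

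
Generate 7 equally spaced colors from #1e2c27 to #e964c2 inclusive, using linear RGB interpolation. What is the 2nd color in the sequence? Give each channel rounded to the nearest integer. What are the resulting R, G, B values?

(64, 53, 65)

With 7 swatches and endpoints inclusive, swatch 2 sits at t = (2 − 1)/(7 − 1) = 1/6 ≈ 0.1667.
#1e2c27 → (30, 44, 39); #e964c2 → (233, 100, 194).
R = 30 + 0.1667 × (233 − 30) = 63.84 → 64
G = 44 + 0.1667 × (100 − 44) = 53.335 → 53
B = 39 + 0.1667 × (194 − 39) = 64.838 → 65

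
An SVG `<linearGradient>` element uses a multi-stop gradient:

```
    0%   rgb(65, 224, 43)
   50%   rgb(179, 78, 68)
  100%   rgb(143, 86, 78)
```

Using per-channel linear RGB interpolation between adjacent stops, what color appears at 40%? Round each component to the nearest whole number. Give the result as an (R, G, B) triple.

(156, 107, 63)

40% lies between the 0% and 50% stops, so the local fraction is t = (40 − 0)/(50 − 0) = 40/50 ≈ 0.8.
R = 65 + 0.8 × (179 − 65) = 156.2 → 156
G = 224 + 0.8 × (78 − 224) = 107.2 → 107
B = 43 + 0.8 × (68 − 43) = 63 → 63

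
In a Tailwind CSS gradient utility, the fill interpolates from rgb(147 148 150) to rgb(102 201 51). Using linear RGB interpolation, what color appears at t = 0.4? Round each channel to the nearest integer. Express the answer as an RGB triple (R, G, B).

(129, 169, 110)

R = 147 + 0.4 × (102 − 147) = 147 + 0.4 × -45 = 129 → 129
G = 148 + 0.4 × (201 − 148) = 148 + 0.4 × 53 = 169.2 → 169
B = 150 + 0.4 × (51 − 150) = 150 + 0.4 × -99 = 110.4 → 110
So the blended color is (129, 169, 110), about #81a96e.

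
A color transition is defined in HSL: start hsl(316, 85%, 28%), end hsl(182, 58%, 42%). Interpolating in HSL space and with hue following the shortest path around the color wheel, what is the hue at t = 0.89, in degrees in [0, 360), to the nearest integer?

197

Hue arc: Δh = 182 − 316 = -134° (|Δh| ≤ 180, already the shorter path).
H = 316 + 0.89 × (-134) = 196.74 → 197°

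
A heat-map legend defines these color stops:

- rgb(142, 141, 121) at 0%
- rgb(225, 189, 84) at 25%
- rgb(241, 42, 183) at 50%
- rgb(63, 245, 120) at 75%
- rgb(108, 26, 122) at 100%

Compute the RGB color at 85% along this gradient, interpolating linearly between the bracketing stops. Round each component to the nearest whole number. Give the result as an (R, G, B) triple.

(81, 157, 121)

85% lies between the 75% and 100% stops, so the local fraction is t = (85 − 75)/(100 − 75) = 10/25 ≈ 0.4.
R = 63 + 0.4 × (108 − 63) = 81 → 81
G = 245 + 0.4 × (26 − 245) = 157.4 → 157
B = 120 + 0.4 × (122 − 120) = 120.8 → 121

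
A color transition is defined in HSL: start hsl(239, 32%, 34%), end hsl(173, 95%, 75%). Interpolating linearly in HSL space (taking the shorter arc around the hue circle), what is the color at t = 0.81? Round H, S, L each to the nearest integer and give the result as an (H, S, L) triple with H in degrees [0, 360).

Hue arc: Δh = 173 − 239 = -66° (|Δh| ≤ 180, already the shorter path).
H = 239 + 0.81 × (-66) = 185.54 → 186°
S = 32 + 0.81 × (95 − 32) = 83.03 → 83%
L = 34 + 0.81 × (75 − 34) = 67.21 → 67%

(186, 83, 67)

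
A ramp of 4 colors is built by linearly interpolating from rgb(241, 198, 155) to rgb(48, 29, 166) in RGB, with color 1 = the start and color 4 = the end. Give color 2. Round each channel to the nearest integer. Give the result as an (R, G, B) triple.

(177, 142, 159)

With 4 swatches and endpoints inclusive, swatch 2 sits at t = (2 − 1)/(4 − 1) = 1/3 ≈ 0.3333.
R = 241 + 0.3333 × (48 − 241) = 176.673 → 177
G = 198 + 0.3333 × (29 − 198) = 141.672 → 142
B = 155 + 0.3333 × (166 − 155) = 158.666 → 159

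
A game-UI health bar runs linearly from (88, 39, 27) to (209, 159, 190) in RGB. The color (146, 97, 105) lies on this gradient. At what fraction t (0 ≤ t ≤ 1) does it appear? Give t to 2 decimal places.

0.48

Invert the lerp on the B channel (largest span, 163): t = (105 − 27) / (190 − 27) = 78/163 = 0.47853.
Check on R: (146 − 88)/(209 − 88) = 0.4793 ✓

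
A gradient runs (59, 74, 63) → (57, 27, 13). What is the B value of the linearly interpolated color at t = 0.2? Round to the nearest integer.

B = 63 + 0.2 × (13 − 63) = 53 → 53

53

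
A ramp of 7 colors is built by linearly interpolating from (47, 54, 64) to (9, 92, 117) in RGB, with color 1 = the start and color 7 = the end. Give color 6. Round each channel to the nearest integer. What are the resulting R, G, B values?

(15, 86, 108)

With 7 swatches and endpoints inclusive, swatch 6 sits at t = (6 − 1)/(7 − 1) = 5/6 ≈ 0.8333.
R = 47 + 0.8333 × (9 − 47) = 15.335 → 15
G = 54 + 0.8333 × (92 − 54) = 85.665 → 86
B = 64 + 0.8333 × (117 − 64) = 108.165 → 108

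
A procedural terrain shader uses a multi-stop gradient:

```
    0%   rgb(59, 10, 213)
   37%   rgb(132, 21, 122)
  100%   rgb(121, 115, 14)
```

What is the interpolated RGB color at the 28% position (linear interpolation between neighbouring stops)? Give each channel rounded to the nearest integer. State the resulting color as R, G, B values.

(114, 18, 144)

28% lies between the 0% and 37% stops, so the local fraction is t = (28 − 0)/(37 − 0) = 28/37 ≈ 0.7568.
R = 59 + 0.7568 × (132 − 59) = 114.246 → 114
G = 10 + 0.7568 × (21 − 10) = 18.325 → 18
B = 213 + 0.7568 × (122 − 213) = 144.131 → 144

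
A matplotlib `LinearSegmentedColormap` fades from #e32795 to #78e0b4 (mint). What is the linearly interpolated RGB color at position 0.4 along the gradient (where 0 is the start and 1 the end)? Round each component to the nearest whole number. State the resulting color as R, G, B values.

#e32795 → (227, 39, 149); #78e0b4 → (120, 224, 180).
R = 227 + 0.4 × (120 − 227) = 227 + 0.4 × -107 = 184.2 → 184
G = 39 + 0.4 × (224 − 39) = 39 + 0.4 × 185 = 113 → 113
B = 149 + 0.4 × (180 − 149) = 149 + 0.4 × 31 = 161.4 → 161
So the blended color is (184, 113, 161), about #b871a1.

(184, 113, 161)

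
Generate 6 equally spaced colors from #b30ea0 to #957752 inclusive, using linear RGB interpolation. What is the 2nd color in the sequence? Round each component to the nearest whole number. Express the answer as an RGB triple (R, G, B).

With 6 swatches and endpoints inclusive, swatch 2 sits at t = (2 − 1)/(6 − 1) = 1/5 ≈ 0.2.
#b30ea0 → (179, 14, 160); #957752 → (149, 119, 82).
R = 179 + 0.2 × (149 − 179) = 173 → 173
G = 14 + 0.2 × (119 − 14) = 35 → 35
B = 160 + 0.2 × (82 − 160) = 144.4 → 144

(173, 35, 144)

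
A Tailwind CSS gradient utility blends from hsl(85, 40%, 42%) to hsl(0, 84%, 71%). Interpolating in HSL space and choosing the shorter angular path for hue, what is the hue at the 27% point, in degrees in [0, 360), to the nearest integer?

62

Hue arc: Δh = 0 − 85 = -85° (|Δh| ≤ 180, already the shorter path).
H = 85 + 0.27 × (-85) = 62.05 → 62°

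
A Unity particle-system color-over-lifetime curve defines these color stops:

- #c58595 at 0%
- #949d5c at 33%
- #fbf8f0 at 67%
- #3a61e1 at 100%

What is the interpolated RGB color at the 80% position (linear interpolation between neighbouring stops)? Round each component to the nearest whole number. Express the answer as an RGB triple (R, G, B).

80% lies between the 67% and 100% stops, so the local fraction is t = (80 − 67)/(100 − 67) = 13/33 ≈ 0.3939.
#fbf8f0 → (251, 248, 240); #3a61e1 → (58, 97, 225).
R = 251 + 0.3939 × (58 − 251) = 174.977 → 175
G = 248 + 0.3939 × (97 − 248) = 188.521 → 189
B = 240 + 0.3939 × (225 − 240) = 234.091 → 234

(175, 189, 234)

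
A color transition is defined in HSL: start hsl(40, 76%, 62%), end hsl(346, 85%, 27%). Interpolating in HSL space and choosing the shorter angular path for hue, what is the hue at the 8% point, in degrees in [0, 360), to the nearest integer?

36

Hue: 346 − 40 = 306°, but |306| > 180 so the shorter arc goes the other way: Δh = 306 − 360 = -54°.
H = 40 + 0.08 × (-54) = 35.68 → 36°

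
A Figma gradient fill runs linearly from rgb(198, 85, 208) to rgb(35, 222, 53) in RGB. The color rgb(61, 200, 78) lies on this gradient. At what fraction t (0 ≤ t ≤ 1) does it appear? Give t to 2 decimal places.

0.84

Invert the lerp on the R channel (largest span, 163): t = (61 − 198) / (35 − 198) = -137/-163 = 0.84049.
Check on G: (200 − 85)/(222 − 85) = 0.8394 ✓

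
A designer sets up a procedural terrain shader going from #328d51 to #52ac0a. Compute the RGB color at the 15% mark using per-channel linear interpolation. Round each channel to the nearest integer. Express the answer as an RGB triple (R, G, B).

(55, 146, 70)

#328d51 → (50, 141, 81); #52ac0a → (82, 172, 10).
15% corresponds to t = 0.15.
R = 50 + 0.15 × (82 − 50) = 50 + 0.15 × 32 = 54.8 → 55
G = 141 + 0.15 × (172 − 141) = 141 + 0.15 × 31 = 145.65 → 146
B = 81 + 0.15 × (10 − 81) = 81 + 0.15 × -71 = 70.35 → 70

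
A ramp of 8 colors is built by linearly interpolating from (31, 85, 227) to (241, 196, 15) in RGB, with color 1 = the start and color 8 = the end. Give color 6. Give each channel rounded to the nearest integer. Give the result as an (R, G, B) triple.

With 8 swatches and endpoints inclusive, swatch 6 sits at t = (6 − 1)/(8 − 1) = 5/7 ≈ 0.7143.
R = 31 + 0.7143 × (241 − 31) = 181.003 → 181
G = 85 + 0.7143 × (196 − 85) = 164.287 → 164
B = 227 + 0.7143 × (15 − 227) = 75.568 → 76

(181, 164, 76)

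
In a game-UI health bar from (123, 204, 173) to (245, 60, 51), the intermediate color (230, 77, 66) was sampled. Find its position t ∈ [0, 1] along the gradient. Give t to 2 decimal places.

0.88

Invert the lerp on the G channel (largest span, 144): t = (77 − 204) / (60 − 204) = -127/-144 = 0.88194.
Check on R: (230 − 123)/(245 − 123) = 0.877 ✓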